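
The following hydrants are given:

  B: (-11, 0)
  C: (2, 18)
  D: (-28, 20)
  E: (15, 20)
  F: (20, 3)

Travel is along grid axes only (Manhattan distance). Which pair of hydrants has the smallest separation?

C and E

Pairwise distances:
B–C: |13| + |18| = 13 + 18 = 31
B–D: |-17| + |20| = 17 + 20 = 37
B–E: |26| + |20| = 26 + 20 = 46
B–F: |31| + |3| = 31 + 3 = 34
C–D: |-30| + |2| = 30 + 2 = 32
C–E: |13| + |2| = 13 + 2 = 15
C–F: |18| + |-15| = 18 + 15 = 33
D–E: |43| + |0| = 43 + 0 = 43
D–F: |48| + |-17| = 48 + 17 = 65
E–F: |5| + |-17| = 5 + 17 = 22
Closest pair: C–E at 15.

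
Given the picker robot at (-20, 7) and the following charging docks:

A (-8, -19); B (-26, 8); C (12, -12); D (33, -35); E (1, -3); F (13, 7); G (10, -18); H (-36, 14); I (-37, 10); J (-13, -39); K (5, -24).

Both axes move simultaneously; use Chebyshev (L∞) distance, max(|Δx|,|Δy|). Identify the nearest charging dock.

B

Distances from (-20, 7):
A: max(|12|, |-26|) = 26
B: max(|-6|, |1|) = 6
C: max(|32|, |-19|) = 32
D: max(|53|, |-42|) = 53
E: max(|21|, |-10|) = 21
F: max(|33|, |0|) = 33
G: max(|30|, |-25|) = 30
H: max(|-16|, |7|) = 16
I: max(|-17|, |3|) = 17
J: max(|7|, |-46|) = 46
K: max(|25|, |-31|) = 31
Minimum: B at 6.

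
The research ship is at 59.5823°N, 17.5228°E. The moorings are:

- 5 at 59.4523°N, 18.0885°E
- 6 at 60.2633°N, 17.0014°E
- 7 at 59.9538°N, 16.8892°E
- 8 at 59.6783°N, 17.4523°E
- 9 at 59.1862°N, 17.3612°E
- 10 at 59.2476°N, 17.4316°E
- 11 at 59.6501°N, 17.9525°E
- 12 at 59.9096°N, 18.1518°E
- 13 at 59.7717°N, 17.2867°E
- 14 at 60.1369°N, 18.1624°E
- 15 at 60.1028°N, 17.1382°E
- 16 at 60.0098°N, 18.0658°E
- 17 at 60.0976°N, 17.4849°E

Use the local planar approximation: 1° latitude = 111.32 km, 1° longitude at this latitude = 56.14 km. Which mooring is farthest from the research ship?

6

Distances from 59.5823°N, 17.5228°E:
5: √((-0.1300·111.32)² + (0.5657·56.14)²) = √(209.427207 + 1008.595844) = 34.9002 km
6: √((0.6810·111.32)² + (-0.5214·56.14)²) = √(5746.992352 + 856.814624) = 81.2638 km
7: √((0.3715·111.32)² + (-0.6336·56.14)²) = √(1710.267455 + 1265.246527) = 54.5483 km
8: √((0.0960·111.32)² + (-0.0705·56.14)²) = √(114.205984 + 15.664735) = 11.3961 km
9: √((-0.3961·111.32)² + (-0.1616·56.14)²) = √(1944.267784 + 82.305248) = 45.0175 km
10: √((-0.3347·111.32)² + (-0.0912·56.14)²) = √(1388.218476 + 26.214072) = 37.6089 km
11: √((0.0678·111.32)² + (0.4297·56.14)²) = √(56.964696 + 581.936401) = 25.2765 km
12: √((0.3273·111.32)² + (0.6290·56.14)²) = √(1327.511848 + 1246.941581) = 50.7391 km
13: √((0.1894·111.32)² + (-0.2361·56.14)²) = √(444.535393 + 175.685853) = 24.9042 km
14: √((0.5546·111.32)² + (0.6396·56.14)²) = √(3811.589534 + 1289.322990) = 71.4207 km
15: √((0.5205·111.32)² + (-0.3846·56.14)²) = √(3357.282317 + 466.190454) = 61.8342 km
16: √((0.4275·111.32)² + (0.5430·56.14)²) = √(2264.741474 + 929.275475) = 56.5156 km
17: √((0.5153·111.32)² + (-0.0379·56.14)²) = √(3290.536255 + 4.527133) = 57.4026 km
Maximum: 6 at 81.2638 km.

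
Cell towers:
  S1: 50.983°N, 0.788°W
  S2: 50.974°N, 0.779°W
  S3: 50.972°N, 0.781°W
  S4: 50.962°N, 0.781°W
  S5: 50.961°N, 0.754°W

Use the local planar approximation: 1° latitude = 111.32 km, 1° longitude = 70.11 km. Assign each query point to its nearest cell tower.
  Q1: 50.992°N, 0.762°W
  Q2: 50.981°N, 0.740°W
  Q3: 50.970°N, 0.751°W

Q1→S1; Q2→S5; Q3→S5

Q1 at 50.992°N, 0.762°W:
  S1: √((-0.009·111.32)² + (-0.026·70.11)²) = √(1.00376 + 3.32282) = 2.080 km
  S2: √((-0.018·111.32)² + (-0.017·70.11)²) = √(4.01505 + 1.42055) = 2.331 km
  S3: √((-0.020·111.32)² + (-0.019·70.11)²) = √(4.95686 + 1.77446) = 2.594 km
  S4: √((-0.030·111.32)² + (-0.019·70.11)²) = √(11.15293 + 1.77446) = 3.595 km
  S5: √((-0.031·111.32)² + (0.008·70.11)²) = √(11.90885 + 0.31459) = 3.496 km
  → nearest: S1 (2.080 km)
Q2 at 50.981°N, 0.740°W:
  S1: √((0.002·111.32)² + (-0.048·70.11)²) = √(0.04957 + 11.32511) = 3.373 km
  S2: √((-0.007·111.32)² + (-0.039·70.11)²) = √(0.60721 + 7.47634) = 2.843 km
  S3: √((-0.009·111.32)² + (-0.041·70.11)²) = √(1.00376 + 8.26281) = 3.044 km
  S4: √((-0.019·111.32)² + (-0.041·70.11)²) = √(4.47356 + 8.26281) = 3.569 km
  S5: √((-0.020·111.32)² + (-0.014·70.11)²) = √(4.95686 + 0.96342) = 2.433 km
  → nearest: S5 (2.433 km)
Q3 at 50.970°N, 0.751°W:
  S1: √((0.013·111.32)² + (-0.037·70.11)²) = √(2.09427 + 6.72920) = 2.970 km
  S2: √((0.004·111.32)² + (-0.028·70.11)²) = √(0.19827 + 3.85368) = 2.013 km
  S3: √((0.002·111.32)² + (-0.030·70.11)²) = √(0.04957 + 4.42387) = 2.115 km
  S4: √((-0.008·111.32)² + (-0.030·70.11)²) = √(0.79310 + 4.42387) = 2.284 km
  S5: √((-0.009·111.32)² + (-0.003·70.11)²) = √(1.00376 + 0.04424) = 1.024 km
  → nearest: S5 (1.024 km)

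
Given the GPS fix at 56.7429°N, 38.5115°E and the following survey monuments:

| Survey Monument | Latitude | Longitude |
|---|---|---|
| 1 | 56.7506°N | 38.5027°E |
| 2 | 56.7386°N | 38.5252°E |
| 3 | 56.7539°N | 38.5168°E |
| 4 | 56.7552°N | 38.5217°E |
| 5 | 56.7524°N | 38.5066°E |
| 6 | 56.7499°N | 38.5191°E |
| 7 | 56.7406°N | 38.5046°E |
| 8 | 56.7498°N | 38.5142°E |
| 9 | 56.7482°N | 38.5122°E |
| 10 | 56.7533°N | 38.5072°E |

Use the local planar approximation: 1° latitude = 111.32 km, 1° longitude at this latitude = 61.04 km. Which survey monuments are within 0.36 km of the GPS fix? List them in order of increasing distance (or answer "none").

none

Distances from 56.7429°N, 38.5115°E:
1: 1.0116 km
2: 0.9636 km
3: 1.2665 km
4: 1.5041 km
5: 1.0990 km
6: 0.9069 km
7: 0.4929 km
8: 0.7856 km
9: 0.5915 km
10: 1.1871 km
Threshold 0.36 km: none within range.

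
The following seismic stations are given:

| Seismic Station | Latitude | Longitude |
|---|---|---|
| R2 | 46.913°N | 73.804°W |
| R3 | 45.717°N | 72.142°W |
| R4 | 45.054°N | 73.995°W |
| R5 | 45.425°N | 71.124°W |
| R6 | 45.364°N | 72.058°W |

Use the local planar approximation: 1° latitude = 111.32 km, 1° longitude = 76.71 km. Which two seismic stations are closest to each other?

R3 and R6

Pairwise distances:
R2–R3: 184.337 km
R2–R4: 207.462 km
R2–R5: 264.012 km
R2–R6: 218.340 km
R3–R4: 160.162 km
R3–R5: 84.586 km
R3–R6: 39.821 km
R4–R5: 224.073 km
R4–R6: 152.542 km
R5–R6: 71.968 km
Closest pair: R3–R6 at 39.821 km.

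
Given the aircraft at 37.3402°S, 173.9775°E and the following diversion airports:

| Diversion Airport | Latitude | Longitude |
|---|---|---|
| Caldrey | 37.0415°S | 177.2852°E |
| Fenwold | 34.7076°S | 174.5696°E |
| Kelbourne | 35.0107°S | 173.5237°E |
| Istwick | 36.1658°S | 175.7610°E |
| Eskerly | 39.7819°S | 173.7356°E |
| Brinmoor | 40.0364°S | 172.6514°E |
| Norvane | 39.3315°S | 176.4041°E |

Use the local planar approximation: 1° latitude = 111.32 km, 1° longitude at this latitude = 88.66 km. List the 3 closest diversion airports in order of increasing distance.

Distances from 37.3402°S, 173.9775°E:
Caldrey: 295.1398 km
Fenwold: 297.7256 km
Kelbourne: 262.4226 km
Istwick: 205.1706 km
Eskerly: 272.6549 km
Brinmoor: 322.3473 km
Norvane: 308.9086 km
Sorted: Istwick (205.1706 km) < Kelbourne (262.4226 km) < Eskerly (272.6549 km) < Caldrey (295.1398 km) < Fenwold (297.7256 km) < …

Istwick, Kelbourne, Eskerly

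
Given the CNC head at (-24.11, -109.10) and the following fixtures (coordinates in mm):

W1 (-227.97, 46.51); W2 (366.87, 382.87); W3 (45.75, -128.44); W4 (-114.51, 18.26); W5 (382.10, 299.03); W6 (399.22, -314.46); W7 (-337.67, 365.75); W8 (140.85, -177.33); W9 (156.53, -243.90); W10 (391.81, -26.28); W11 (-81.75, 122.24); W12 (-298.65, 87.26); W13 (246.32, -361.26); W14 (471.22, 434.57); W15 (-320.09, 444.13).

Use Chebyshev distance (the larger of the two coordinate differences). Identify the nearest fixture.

W3

Distances from (-24.11, -109.10):
W1: max(|-203.86|, |155.61|) = 203.86 mm
W2: max(|390.98|, |491.97|) = 491.97 mm
W3: max(|69.86|, |-19.34|) = 69.86 mm
W4: max(|-90.40|, |127.36|) = 127.36 mm
W5: max(|406.21|, |408.13|) = 408.13 mm
W6: max(|423.33|, |-205.36|) = 423.33 mm
W7: max(|-313.56|, |474.85|) = 474.85 mm
W8: max(|164.96|, |-68.23|) = 164.96 mm
W9: max(|180.64|, |-134.80|) = 180.64 mm
W10: max(|415.92|, |82.82|) = 415.92 mm
W11: max(|-57.64|, |231.34|) = 231.34 mm
W12: max(|-274.54|, |196.36|) = 274.54 mm
W13: max(|270.43|, |-252.16|) = 270.43 mm
W14: max(|495.33|, |543.67|) = 543.67 mm
W15: max(|-295.98|, |553.23|) = 553.23 mm
Minimum: W3 at 69.86 mm.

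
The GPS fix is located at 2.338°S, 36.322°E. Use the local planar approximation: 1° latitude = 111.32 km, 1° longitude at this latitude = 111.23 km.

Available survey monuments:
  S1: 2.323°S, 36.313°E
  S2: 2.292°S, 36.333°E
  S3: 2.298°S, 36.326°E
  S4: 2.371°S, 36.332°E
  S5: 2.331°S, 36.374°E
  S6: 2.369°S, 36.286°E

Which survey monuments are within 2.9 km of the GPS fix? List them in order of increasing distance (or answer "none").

S1

Distances from 2.338°S, 36.322°E:
S1: 1.947 km
S2: 5.265 km
S3: 4.475 km
S4: 3.838 km
S5: 5.836 km
S6: 5.286 km
Threshold 2.9 km: S1 (1.947 km) is within range.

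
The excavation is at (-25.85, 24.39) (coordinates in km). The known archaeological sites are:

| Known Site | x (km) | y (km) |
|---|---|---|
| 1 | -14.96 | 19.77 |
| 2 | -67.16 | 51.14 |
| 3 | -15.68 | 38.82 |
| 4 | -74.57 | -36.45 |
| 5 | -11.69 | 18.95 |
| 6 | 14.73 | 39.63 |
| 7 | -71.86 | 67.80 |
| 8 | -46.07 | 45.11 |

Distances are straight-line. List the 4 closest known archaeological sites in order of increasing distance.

Distances from (-25.85, 24.39):
1: 11.83 km
2: 49.21 km
3: 17.65 km
4: 77.94 km
5: 15.17 km
6: 43.35 km
7: 63.26 km
8: 28.95 km
Sorted: 1 (11.83 km) < 5 (15.17 km) < 3 (17.65 km) < 8 (28.95 km) < 6 (43.35 km) < 2 (49.21 km) < …

1, 5, 3, 8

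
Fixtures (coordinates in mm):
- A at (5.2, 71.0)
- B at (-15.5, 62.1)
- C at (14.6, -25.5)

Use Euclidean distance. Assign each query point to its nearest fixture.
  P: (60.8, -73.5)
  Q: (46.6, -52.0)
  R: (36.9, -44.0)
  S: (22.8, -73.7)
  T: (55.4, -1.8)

P at (60.8, -73.5):
  A: 154.8 mm
  B: 155.6 mm
  C: 66.6 mm
  → nearest: C (66.6 mm)
Q at (46.6, -52.0):
  A: 129.8 mm
  B: 129.9 mm
  C: 41.5 mm
  → nearest: C (41.5 mm)
R at (36.9, -44.0):
  A: 119.3 mm
  B: 118.3 mm
  C: 29.0 mm
  → nearest: C (29.0 mm)
S at (22.8, -73.7):
  A: 145.8 mm
  B: 141.1 mm
  C: 48.9 mm
  → nearest: C (48.9 mm)
T at (55.4, -1.8):
  A: 88.4 mm
  B: 95.4 mm
  C: 47.2 mm
  → nearest: C (47.2 mm)

P→C; Q→C; R→C; S→C; T→C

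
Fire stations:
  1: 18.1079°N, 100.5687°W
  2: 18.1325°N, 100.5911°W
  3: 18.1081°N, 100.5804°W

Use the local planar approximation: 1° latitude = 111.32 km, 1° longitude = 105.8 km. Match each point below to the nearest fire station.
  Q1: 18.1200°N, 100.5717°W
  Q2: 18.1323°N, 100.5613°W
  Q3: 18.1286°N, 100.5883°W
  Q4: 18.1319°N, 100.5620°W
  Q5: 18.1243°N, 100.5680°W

Q1→1; Q2→1; Q3→2; Q4→1; Q5→1

Q1 at 18.1200°N, 100.5717°W:
  1: √((-0.0121·111.32)² + (0.0030·105.8)²) = √(1.814334 + 0.100743) = 1.3839 km
  2: √((0.0125·111.32)² + (-0.0194·105.8)²) = √(1.936272 + 4.212838) = 2.4797 km
  3: √((-0.0119·111.32)² + (-0.0087·105.8)²) = √(1.754851 + 0.847247) = 1.6131 km
  → nearest: 1 (1.3839 km)
Q2 at 18.1323°N, 100.5613°W:
  1: √((-0.0244·111.32)² + (-0.0074·105.8)²) = √(7.377786 + 0.612964) = 2.8268 km
  2: √((0.0002·111.32)² + (-0.0298·105.8)²) = √(0.000496 + 9.940400) = 3.1529 km
  3: √((-0.0242·111.32)² + (-0.0191·105.8)²) = √(7.257334 + 4.083552) = 3.3676 km
  → nearest: 1 (2.8268 km)
Q3 at 18.1286°N, 100.5883°W:
  1: √((-0.0207·111.32)² + (0.0196·105.8)²) = √(5.309909 + 4.300149) = 3.1000 km
  2: √((0.0039·111.32)² + (-0.0028·105.8)²) = √(0.188484 + 0.087758) = 0.5256 km
  3: √((-0.0205·111.32)² + (0.0079·105.8)²) = √(5.207798 + 0.698595) = 2.4303 km
  → nearest: 2 (0.5256 km)
Q4 at 18.1319°N, 100.5620°W:
  1: √((-0.0240·111.32)² + (-0.0067·105.8)²) = √(7.137874 + 0.502482) = 2.7641 km
  2: √((0.0006·111.32)² + (-0.0291·105.8)²) = √(0.004461 + 9.478886) = 3.0795 km
  3: √((-0.0238·111.32)² + (-0.0184·105.8)²) = √(7.019405 + 3.789719) = 3.2877 km
  → nearest: 1 (2.7641 km)
Q5 at 18.1243°N, 100.5680°W:
  1: √((-0.0164·111.32)² + (-0.0007·105.8)²) = √(3.332991 + 0.005485) = 1.8271 km
  2: √((0.0082·111.32)² + (-0.0231·105.8)²) = √(0.833248 + 5.973038) = 2.6089 km
  3: √((-0.0162·111.32)² + (-0.0124·105.8)²) = √(3.252194 + 1.721134) = 2.2301 km
  → nearest: 1 (1.8271 km)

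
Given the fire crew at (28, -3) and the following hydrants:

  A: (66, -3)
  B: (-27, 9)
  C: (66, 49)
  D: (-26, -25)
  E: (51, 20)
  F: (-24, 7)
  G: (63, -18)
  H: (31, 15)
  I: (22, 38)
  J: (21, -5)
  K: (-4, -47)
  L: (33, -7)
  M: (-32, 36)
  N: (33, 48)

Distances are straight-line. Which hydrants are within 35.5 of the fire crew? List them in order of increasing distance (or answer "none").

L, J, H, E

Distances from (28, -3):
A: √((38)² + (0)²) = √(1444.000 + 0.000) = 38.0
B: √((-55)² + (12)²) = √(3025.000 + 144.000) = 56.3
C: √((38)² + (52)²) = √(1444.000 + 2704.000) = 64.4
D: √((-54)² + (-22)²) = √(2916.000 + 484.000) = 58.3
E: √((23)² + (23)²) = √(529.000 + 529.000) = 32.5
F: √((-52)² + (10)²) = √(2704.000 + 100.000) = 53.0
G: √((35)² + (-15)²) = √(1225.000 + 225.000) = 38.1
H: √((3)² + (18)²) = √(9.000 + 324.000) = 18.2
I: √((-6)² + (41)²) = √(36.000 + 1681.000) = 41.4
J: √((-7)² + (-2)²) = √(49.000 + 4.000) = 7.3
K: √((-32)² + (-44)²) = √(1024.000 + 1936.000) = 54.4
L: √((5)² + (-4)²) = √(25.000 + 16.000) = 6.4
M: √((-60)² + (39)²) = √(3600.000 + 1521.000) = 71.6
N: √((5)² + (51)²) = √(25.000 + 2601.000) = 51.2
Threshold 35.5: L (6.4), J (7.3), H (18.2), E (32.5) are within range.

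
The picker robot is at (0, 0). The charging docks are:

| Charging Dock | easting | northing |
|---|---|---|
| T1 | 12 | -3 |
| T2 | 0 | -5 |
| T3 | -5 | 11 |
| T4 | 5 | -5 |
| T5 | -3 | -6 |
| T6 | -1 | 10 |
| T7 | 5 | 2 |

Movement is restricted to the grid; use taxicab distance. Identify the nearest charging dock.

T2

Distances from (0, 0):
T1: |12| + |-3| = 12 + 3 = 15
T2: |0| + |-5| = 0 + 5 = 5
T3: |-5| + |11| = 5 + 11 = 16
T4: |5| + |-5| = 5 + 5 = 10
T5: |-3| + |-6| = 3 + 6 = 9
T6: |-1| + |10| = 1 + 10 = 11
T7: |5| + |2| = 5 + 2 = 7
Minimum: T2 at 5.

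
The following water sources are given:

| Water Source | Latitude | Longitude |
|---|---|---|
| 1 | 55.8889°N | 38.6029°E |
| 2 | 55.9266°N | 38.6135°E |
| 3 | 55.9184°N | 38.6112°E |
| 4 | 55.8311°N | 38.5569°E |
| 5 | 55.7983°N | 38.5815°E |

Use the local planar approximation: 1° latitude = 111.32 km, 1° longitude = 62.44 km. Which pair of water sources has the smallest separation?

Pairwise distances:
2–3: √((-0.0082·111.32)² + (-0.0023·62.44)²) = √(0.833248 + 0.020624) = 0.9241 km
1–3: √((0.0295·111.32)² + (0.0083·62.44)²) = √(10.784262 + 0.268585) = 3.3246 km
4–5: √((-0.0328·111.32)² + (0.0246·62.44)²) = √(13.331962 + 2.359370) = 3.9612 km
1–2: √((0.0377·111.32)² + (0.0106·62.44)²) = √(17.612828 + 0.438064) = 4.2486 km
1–4: √((-0.0578·111.32)² + (-0.0460·62.44)²) = √(41.400165 + 8.249763) = 7.0463 km
1–5: √((-0.0906·111.32)² + (-0.0214·62.44)²) = √(101.719166 + 1.785473) = 10.1737 km
3–4: √((-0.0873·111.32)² + (-0.0543·62.44)²) = √(94.444111 + 11.495436) = 10.2927 km
2–4: √((-0.0955·111.32)² + (-0.0566·62.44)²) = √(113.019437 + 12.489891) = 11.2031 km
3–5: √((-0.1201·111.32)² + (-0.0297·62.44)²) = √(178.744386 + 3.439052) = 13.4975 km
2–5: √((-0.1283·111.32)² + (-0.0320·62.44)²) = √(203.985693 + 3.992324) = 14.4214 km
Closest pair: 2–3 at 0.9241 km.

2 and 3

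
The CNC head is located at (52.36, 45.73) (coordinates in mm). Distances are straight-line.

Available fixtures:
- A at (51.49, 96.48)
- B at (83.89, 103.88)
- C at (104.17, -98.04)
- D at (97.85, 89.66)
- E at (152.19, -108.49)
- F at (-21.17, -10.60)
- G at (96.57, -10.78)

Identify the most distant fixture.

Distances from (52.36, 45.73):
A: √((-0.87)² + (50.75)²) = √(0.7569 + 2575.5625) = 50.76 mm
B: √((31.53)² + (58.15)²) = √(994.1409 + 3381.4225) = 66.15 mm
C: √((51.81)² + (-143.77)²) = √(2684.2761 + 20669.8129) = 152.82 mm
D: √((45.49)² + (43.93)²) = √(2069.3401 + 1929.8449) = 63.24 mm
E: √((99.83)² + (-154.22)²) = √(9966.0289 + 23783.8084) = 183.71 mm
F: √((-73.53)² + (-56.33)²) = √(5406.6609 + 3173.0689) = 92.63 mm
G: √((44.21)² + (-56.51)²) = √(1954.5241 + 3193.3801) = 71.75 mm
Maximum: E at 183.71 mm.

E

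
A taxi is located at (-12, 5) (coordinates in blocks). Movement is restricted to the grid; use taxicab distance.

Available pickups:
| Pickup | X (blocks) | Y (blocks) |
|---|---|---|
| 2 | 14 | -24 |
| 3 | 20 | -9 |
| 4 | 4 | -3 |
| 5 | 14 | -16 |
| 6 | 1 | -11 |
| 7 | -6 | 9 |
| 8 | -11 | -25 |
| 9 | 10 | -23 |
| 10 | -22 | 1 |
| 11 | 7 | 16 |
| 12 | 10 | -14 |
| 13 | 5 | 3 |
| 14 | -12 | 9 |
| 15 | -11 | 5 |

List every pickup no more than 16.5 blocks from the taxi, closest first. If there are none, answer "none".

Distances from (-12, 5):
2: |26| + |-29| = 26 + 29 = 55 blocks
3: |32| + |-14| = 32 + 14 = 46 blocks
4: |16| + |-8| = 16 + 8 = 24 blocks
5: |26| + |-21| = 26 + 21 = 47 blocks
6: |13| + |-16| = 13 + 16 = 29 blocks
7: |6| + |4| = 6 + 4 = 10 blocks
8: |1| + |-30| = 1 + 30 = 31 blocks
9: |22| + |-28| = 22 + 28 = 50 blocks
10: |-10| + |-4| = 10 + 4 = 14 blocks
11: |19| + |11| = 19 + 11 = 30 blocks
12: |22| + |-19| = 22 + 19 = 41 blocks
13: |17| + |-2| = 17 + 2 = 19 blocks
14: |0| + |4| = 0 + 4 = 4 blocks
15: |1| + |0| = 1 + 0 = 1 blocks
Threshold 16.5 blocks: 15 (1 blocks), 14 (4 blocks), 7 (10 blocks), 10 (14 blocks) are within range.

15, 14, 7, 10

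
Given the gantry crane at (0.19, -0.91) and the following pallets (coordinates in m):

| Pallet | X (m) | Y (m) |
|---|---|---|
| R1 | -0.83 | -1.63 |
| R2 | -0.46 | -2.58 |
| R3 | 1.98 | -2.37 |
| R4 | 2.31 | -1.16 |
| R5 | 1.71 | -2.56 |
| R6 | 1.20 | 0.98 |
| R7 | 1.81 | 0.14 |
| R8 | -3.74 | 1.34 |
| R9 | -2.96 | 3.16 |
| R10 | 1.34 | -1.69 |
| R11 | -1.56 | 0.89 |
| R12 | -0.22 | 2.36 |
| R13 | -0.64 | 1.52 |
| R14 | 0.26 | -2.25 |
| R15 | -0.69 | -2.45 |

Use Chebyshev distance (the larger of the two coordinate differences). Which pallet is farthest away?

R9

Distances from (0.19, -0.91):
R1: max(|-1.02|, |-0.72|) = 1.02 m
R2: max(|-0.65|, |-1.67|) = 1.67 m
R3: max(|1.79|, |-1.46|) = 1.79 m
R4: max(|2.12|, |-0.25|) = 2.12 m
R5: max(|1.52|, |-1.65|) = 1.65 m
R6: max(|1.01|, |1.89|) = 1.89 m
R7: max(|1.62|, |1.05|) = 1.62 m
R8: max(|-3.93|, |2.25|) = 3.93 m
R9: max(|-3.15|, |4.07|) = 4.07 m
R10: max(|1.15|, |-0.78|) = 1.15 m
R11: max(|-1.75|, |1.80|) = 1.80 m
R12: max(|-0.41|, |3.27|) = 3.27 m
R13: max(|-0.83|, |2.43|) = 2.43 m
R14: max(|0.07|, |-1.34|) = 1.34 m
R15: max(|-0.88|, |-1.54|) = 1.54 m
Maximum: R9 at 4.07 m.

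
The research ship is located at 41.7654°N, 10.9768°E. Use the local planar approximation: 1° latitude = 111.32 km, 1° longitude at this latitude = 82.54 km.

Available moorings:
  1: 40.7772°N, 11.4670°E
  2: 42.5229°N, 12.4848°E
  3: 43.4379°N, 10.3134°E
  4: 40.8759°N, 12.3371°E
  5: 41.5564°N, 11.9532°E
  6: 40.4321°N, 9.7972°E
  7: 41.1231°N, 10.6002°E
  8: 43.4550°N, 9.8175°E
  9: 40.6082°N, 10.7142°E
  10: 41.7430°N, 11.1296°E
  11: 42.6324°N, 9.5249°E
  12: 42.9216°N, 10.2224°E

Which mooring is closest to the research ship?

10

Distances from 41.7654°N, 10.9768°E:
1: √((-0.9882·111.32)² + (0.4902·82.54)²) = √(12101.413321 + 1637.101261) = 117.2114 km
2: √((0.7575·111.32)² + (1.5080·82.54)²) = √(7110.688760 + 15492.860561) = 150.3448 km
3: √((1.6725·111.32)² + (-0.6634·82.54)²) = √(34663.997779 + 2998.332992) = 194.0679 km
4: √((-0.8895·111.32)² + (1.3603·82.54)²) = √(9804.790086 + 12606.610219) = 149.7044 km
5: √((-0.2090·111.32)² + (0.9764·82.54)²) = √(541.301172 + 6495.079490) = 83.8831 km
6: √((-1.3333·111.32)² + (-1.1796·82.54)²) = √(22029.373868 + 9479.784326) = 177.5082 km
7: √((-0.6423·111.32)² + (-0.3766·82.54)²) = √(5112.369549 + 966.250119) = 77.9655 km
8: √((1.6896·111.32)² + (-1.1593·82.54)²) = √(35376.445715 + 9156.312380) = 211.0279 km
9: √((-1.1572·111.32)² + (-0.2626·82.54)²) = √(16594.464611 + 469.805798) = 130.6303 km
10: √((-0.0224·111.32)² + (0.1528·82.54)²) = √(6.217881 + 159.065369) = 12.8563 km
11: √((0.8670·111.32)² + (-1.4519·82.54)²) = √(9315.037129 + 14361.583896) = 153.8721 km
12: √((1.1562·111.32)² + (-0.7544·82.54)²) = √(16565.796629 + 3877.325742) = 142.9794 km
Minimum: 10 at 12.8563 km.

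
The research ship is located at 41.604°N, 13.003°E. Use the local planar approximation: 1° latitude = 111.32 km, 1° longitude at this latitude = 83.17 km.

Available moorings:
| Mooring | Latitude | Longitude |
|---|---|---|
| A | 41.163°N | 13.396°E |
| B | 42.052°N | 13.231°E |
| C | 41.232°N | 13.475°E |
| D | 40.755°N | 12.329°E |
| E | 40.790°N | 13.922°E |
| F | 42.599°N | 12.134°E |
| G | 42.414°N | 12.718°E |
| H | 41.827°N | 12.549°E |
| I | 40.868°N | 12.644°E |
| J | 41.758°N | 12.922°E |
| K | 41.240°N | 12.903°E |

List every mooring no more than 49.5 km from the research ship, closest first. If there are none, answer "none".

Distances from 41.604°N, 13.003°E:
A: 58.978 km
B: 53.355 km
C: 57.061 km
D: 109.885 km
E: 118.545 km
F: 132.258 km
G: 93.233 km
H: 45.189 km
I: 87.202 km
J: 18.419 km
K: 41.365 km
Threshold 49.5 km: J (18.419 km), K (41.365 km), H (45.189 km) are within range.

J, K, H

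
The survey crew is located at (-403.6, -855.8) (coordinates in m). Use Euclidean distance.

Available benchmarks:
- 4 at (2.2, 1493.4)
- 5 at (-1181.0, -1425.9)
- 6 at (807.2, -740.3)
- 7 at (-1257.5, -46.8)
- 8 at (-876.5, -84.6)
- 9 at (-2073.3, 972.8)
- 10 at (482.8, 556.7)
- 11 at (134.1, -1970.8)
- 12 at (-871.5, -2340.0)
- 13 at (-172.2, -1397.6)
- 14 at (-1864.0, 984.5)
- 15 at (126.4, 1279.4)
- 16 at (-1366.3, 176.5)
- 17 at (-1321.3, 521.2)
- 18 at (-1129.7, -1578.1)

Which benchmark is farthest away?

9

Distances from (-403.6, -855.8):
4: 2384.0 m
5: 964.0 m
6: 1216.3 m
7: 1176.3 m
8: 904.6 m
9: 2476.2 m
10: 1667.6 m
11: 1237.9 m
12: 1556.2 m
13: 589.1 m
14: 2349.4 m
15: 2200.0 m
16: 1411.5 m
17: 1654.8 m
18: 1024.2 m
Maximum: 9 at 2476.2 m.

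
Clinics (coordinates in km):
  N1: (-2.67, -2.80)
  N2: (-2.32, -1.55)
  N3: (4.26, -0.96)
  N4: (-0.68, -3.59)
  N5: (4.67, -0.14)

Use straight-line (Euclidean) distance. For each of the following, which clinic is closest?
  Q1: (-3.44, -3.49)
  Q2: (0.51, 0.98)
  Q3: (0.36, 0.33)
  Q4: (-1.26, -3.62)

Q1→N1; Q2→N2; Q3→N2; Q4→N4

Q1 at (-3.44, -3.49):
  N1: 1.03 km
  N2: 2.24 km
  N3: 8.10 km
  N4: 2.76 km
  N5: 8.77 km
  → nearest: N1 (1.03 km)
Q2 at (0.51, 0.98):
  N1: 4.94 km
  N2: 3.80 km
  N3: 4.22 km
  N4: 4.72 km
  N5: 4.31 km
  → nearest: N2 (3.80 km)
Q3 at (0.36, 0.33):
  N1: 4.36 km
  N2: 3.27 km
  N3: 4.11 km
  N4: 4.06 km
  N5: 4.34 km
  → nearest: N2 (3.27 km)
Q4 at (-1.26, -3.62):
  N1: 1.63 km
  N2: 2.33 km
  N3: 6.13 km
  N4: 0.58 km
  N5: 6.88 km
  → nearest: N4 (0.58 km)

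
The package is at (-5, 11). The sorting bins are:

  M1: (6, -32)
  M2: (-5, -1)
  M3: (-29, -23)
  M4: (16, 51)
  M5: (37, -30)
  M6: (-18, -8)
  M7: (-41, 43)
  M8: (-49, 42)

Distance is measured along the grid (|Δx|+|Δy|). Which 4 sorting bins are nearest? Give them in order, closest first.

Distances from (-5, 11):
M1: 54
M2: 12
M3: 58
M4: 61
M5: 83
M6: 32
M7: 68
M8: 75
Sorted: M2 (12) < M6 (32) < M1 (54) < M3 (58) < M4 (61) < M7 (68) < …

M2, M6, M1, M3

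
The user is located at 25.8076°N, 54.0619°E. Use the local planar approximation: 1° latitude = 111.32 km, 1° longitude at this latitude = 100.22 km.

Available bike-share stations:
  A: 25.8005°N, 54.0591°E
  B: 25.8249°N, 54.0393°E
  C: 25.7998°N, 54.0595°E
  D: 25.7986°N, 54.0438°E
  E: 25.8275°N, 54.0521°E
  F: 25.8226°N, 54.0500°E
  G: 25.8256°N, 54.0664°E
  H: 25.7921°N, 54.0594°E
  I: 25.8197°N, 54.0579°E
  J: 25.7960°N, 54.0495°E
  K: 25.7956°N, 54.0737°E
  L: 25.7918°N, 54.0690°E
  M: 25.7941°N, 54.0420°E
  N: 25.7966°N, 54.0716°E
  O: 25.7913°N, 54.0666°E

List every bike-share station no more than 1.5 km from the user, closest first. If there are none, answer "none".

Distances from 25.8076°N, 54.0619°E:
A: √((-0.0071·111.32)² + (-0.0028·100.22)²) = √(0.624688 + 0.078745) = 0.8387 km
B: √((0.0173·111.32)² + (-0.0226·100.22)²) = √(3.708844 + 5.130098) = 2.9730 km
C: √((-0.0078·111.32)² + (-0.0024·100.22)²) = √(0.753938 + 0.057854) = 0.9010 km
D: √((-0.0090·111.32)² + (-0.0181·100.22)²) = √(1.003764 + 3.290531) = 2.0723 km
E: √((0.0199·111.32)² + (-0.0098·100.22)²) = √(4.907412 + 0.964630) = 2.4232 km
F: √((0.0150·111.32)² + (-0.0119·100.22)²) = √(2.788232 + 1.422338) = 2.0520 km
G: √((0.0180·111.32)² + (0.0045·100.22)²) = √(4.015054 + 0.203392) = 2.0539 km
H: √((-0.0155·111.32)² + (-0.0025·100.22)²) = √(2.977212 + 0.062775) = 1.7436 km
I: √((0.0121·111.32)² + (-0.0040·100.22)²) = √(1.814334 + 0.160705) = 1.4054 km
J: √((-0.0116·111.32)² + (-0.0124·100.22)²) = √(1.667487 + 1.544373) = 1.7922 km
K: √((-0.0120·111.32)² + (0.0118·100.22)²) = √(1.784469 + 1.398533) = 1.7841 km
L: √((-0.0158·111.32)² + (0.0071·100.22)²) = √(3.093574 + 0.506320) = 1.8973 km
M: √((-0.0135·111.32)² + (-0.0199·100.22)²) = √(2.258468 + 3.977544) = 2.4972 km
N: √((-0.0110·111.32)² + (0.0097·100.22)²) = √(1.499449 + 0.945045) = 1.5635 km
O: √((-0.0163·111.32)² + (0.0047·100.22)²) = √(3.292468 + 0.221873) = 1.8747 km
Threshold 1.5 km: A (0.8387 km), C (0.9010 km), I (1.4054 km) are within range.

A, C, I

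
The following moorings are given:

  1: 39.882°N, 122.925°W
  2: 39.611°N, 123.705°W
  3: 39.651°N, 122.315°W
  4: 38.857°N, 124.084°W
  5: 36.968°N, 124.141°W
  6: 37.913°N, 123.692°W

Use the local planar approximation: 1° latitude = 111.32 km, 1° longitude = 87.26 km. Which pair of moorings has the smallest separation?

Pairwise distances:
1–3: √((-0.231·111.32)² + (0.610·87.26)²) = √(661.25711 + 2833.28386) = 59.115 km
1–2: √((-0.271·111.32)² + (-0.780·87.26)²) = √(910.09133 + 4632.54474) = 74.449 km
2–4: √((-0.754·111.32)² + (-0.379·87.26)²) = √(7045.13123 + 1093.72676) = 90.216 km
4–6: √((-0.944·111.32)² + (0.392·87.26)²) = √(11043.08421 + 1170.04496) = 110.513 km
5–6: √((0.945·111.32)² + (0.449·87.26)²) = √(11066.49297 + 1535.05203) = 112.257 km
2–3: √((0.040·111.32)² + (1.390·87.26)²) = √(19.82743 + 14711.60371) = 121.373 km
1–4: √((-1.025·111.32)² + (-1.159·87.26)²) = √(13019.49461 + 10228.15473) = 152.472 km
3–4: √((-0.794·111.32)² + (-1.769·87.26)²) = √(7812.45269 + 23827.91725) = 177.877 km
2–6: √((-1.698·111.32)² + (0.013·87.26)²) = √(35729.07454 + 1.28682) = 189.025 km
4–5: √((-1.889·111.32)² + (-0.057·87.26)²) = √(44219.14196 + 24.73889) = 210.342 km
3–6: √((-1.738·111.32)² + (-1.377·87.26)²) = √(37432.25059 + 14437.70946) = 227.750 km
1–6: √((-1.969·111.32)² + (-0.767·87.26)²) = √(48043.85279 + 4479.41340) = 229.180 km
2–5: √((-2.643·111.32)² + (-0.436·87.26)²) = √(86564.67874 + 1447.44942) = 296.668 km
3–5: √((-2.683·111.32)² + (-1.826·87.26)²) = √(89204.70075 + 25388.20309) = 338.516 km
1–5: √((-2.914·111.32)² + (-1.216·87.26)²) = √(105226.58841 + 11258.94162) = 341.300 km
Closest pair: 1–3 at 59.115 km.

1 and 3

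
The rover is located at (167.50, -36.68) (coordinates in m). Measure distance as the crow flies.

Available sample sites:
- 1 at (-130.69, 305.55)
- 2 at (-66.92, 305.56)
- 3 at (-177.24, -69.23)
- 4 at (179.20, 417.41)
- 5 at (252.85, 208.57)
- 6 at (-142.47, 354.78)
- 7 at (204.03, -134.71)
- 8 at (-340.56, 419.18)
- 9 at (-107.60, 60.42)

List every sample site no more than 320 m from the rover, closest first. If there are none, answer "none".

7, 5, 9

Distances from (167.50, -36.68):
1: √((-298.19)² + (342.23)²) = √(88917.2761 + 117121.3729) = 453.91 m
2: √((-234.42)² + (342.24)²) = √(54952.7364 + 117128.2176) = 414.83 m
3: √((-344.74)² + (-32.55)²) = √(118845.6676 + 1059.5025) = 346.27 m
4: √((11.70)² + (454.09)²) = √(136.8900 + 206197.7281) = 454.24 m
5: √((85.35)² + (245.25)²) = √(7284.6225 + 60147.5625) = 259.68 m
6: √((-309.97)² + (391.46)²) = √(96081.4009 + 153240.9316) = 499.32 m
7: √((36.53)² + (-98.03)²) = √(1334.4409 + 9609.8809) = 104.62 m
8: √((-508.06)² + (455.86)²) = √(258124.9636 + 207808.3396) = 682.59 m
9: √((-275.10)² + (97.10)²) = √(75680.0100 + 9428.4100) = 291.73 m
Threshold 320 m: 7 (104.62 m), 5 (259.68 m), 9 (291.73 m) are within range.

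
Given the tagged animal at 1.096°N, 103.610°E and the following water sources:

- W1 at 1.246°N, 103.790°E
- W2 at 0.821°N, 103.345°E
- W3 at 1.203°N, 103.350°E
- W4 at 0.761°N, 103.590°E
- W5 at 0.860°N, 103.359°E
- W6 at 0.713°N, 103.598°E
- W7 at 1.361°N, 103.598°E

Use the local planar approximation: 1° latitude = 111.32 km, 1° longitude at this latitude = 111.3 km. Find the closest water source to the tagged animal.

Distances from 1.096°N, 103.610°E:
W1: 26.080 km
W2: 42.510 km
W3: 31.294 km
W4: 37.359 km
W5: 38.349 km
W6: 42.656 km
W7: 29.530 km
Minimum: W1 at 26.080 km.

W1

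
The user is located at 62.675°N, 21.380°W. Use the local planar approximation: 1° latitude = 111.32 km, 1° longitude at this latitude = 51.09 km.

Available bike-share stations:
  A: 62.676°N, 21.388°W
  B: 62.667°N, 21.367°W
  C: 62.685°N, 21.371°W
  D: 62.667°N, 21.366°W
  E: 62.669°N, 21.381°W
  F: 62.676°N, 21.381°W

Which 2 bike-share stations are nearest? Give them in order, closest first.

F, A

Distances from 62.675°N, 21.380°W:
A: √((0.001·111.32)² + (-0.008·51.09)²) = √(0.01239 + 0.16705) = 0.424 km
B: √((-0.008·111.32)² + (0.013·51.09)²) = √(0.79310 + 0.44112) = 1.111 km
C: √((0.010·111.32)² + (0.009·51.09)²) = √(1.23921 + 0.21143) = 1.204 km
D: √((-0.008·111.32)² + (0.014·51.09)²) = √(0.79310 + 0.51160) = 1.142 km
E: √((-0.006·111.32)² + (-0.001·51.09)²) = √(0.44612 + 0.00261) = 0.670 km
F: √((0.001·111.32)² + (-0.001·51.09)²) = √(0.01239 + 0.00261) = 0.122 km
Sorted: F (0.122 km) < A (0.424 km) < E (0.670 km) < B (1.111 km) < …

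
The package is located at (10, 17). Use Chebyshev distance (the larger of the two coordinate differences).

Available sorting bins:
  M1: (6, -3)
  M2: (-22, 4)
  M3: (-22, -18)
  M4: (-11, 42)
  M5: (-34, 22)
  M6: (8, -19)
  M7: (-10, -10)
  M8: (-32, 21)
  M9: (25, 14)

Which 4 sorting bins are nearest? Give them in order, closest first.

M9, M1, M4, M7

Distances from (10, 17):
M1: max(|-4|, |-20|) = 20
M2: max(|-32|, |-13|) = 32
M3: max(|-32|, |-35|) = 35
M4: max(|-21|, |25|) = 25
M5: max(|-44|, |5|) = 44
M6: max(|-2|, |-36|) = 36
M7: max(|-20|, |-27|) = 27
M8: max(|-42|, |4|) = 42
M9: max(|15|, |-3|) = 15
Sorted: M9 (15) < M1 (20) < M4 (25) < M7 (27) < M2 (32) < M3 (35) < …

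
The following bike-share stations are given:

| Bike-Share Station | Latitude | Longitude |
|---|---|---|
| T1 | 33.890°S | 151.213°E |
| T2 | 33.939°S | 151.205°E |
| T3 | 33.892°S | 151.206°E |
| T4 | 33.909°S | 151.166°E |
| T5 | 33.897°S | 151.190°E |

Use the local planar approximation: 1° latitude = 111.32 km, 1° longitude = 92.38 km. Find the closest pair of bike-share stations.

T1 and T3

Pairwise distances:
T1–T2: √((-0.049·111.32)² + (-0.008·92.38)²) = √(29.75353 + 0.54618) = 5.505 km
T1–T3: √((-0.002·111.32)² + (-0.007·92.38)²) = √(0.04957 + 0.41817) = 0.684 km
T1–T4: √((-0.019·111.32)² + (-0.047·92.38)²) = √(4.47356 + 18.85175) = 4.830 km
T1–T5: √((-0.007·111.32)² + (-0.023·92.38)²) = √(0.60721 + 4.51452) = 2.263 km
T2–T3: √((0.047·111.32)² + (0.001·92.38)²) = √(27.37424 + 0.00853) = 5.233 km
T2–T4: √((0.030·111.32)² + (-0.039·92.38)²) = √(11.15293 + 12.98031) = 4.913 km
T2–T5: √((0.042·111.32)² + (-0.015·92.38)²) = √(21.85974 + 1.92016) = 4.876 km
T3–T4: √((-0.017·111.32)² + (-0.040·92.38)²) = √(3.58133 + 13.65450) = 4.152 km
T3–T5: √((-0.005·111.32)² + (-0.016·92.38)²) = √(0.30980 + 2.18472) = 1.579 km
T4–T5: √((0.012·111.32)² + (0.024·92.38)²) = √(1.78447 + 4.91562) = 2.588 km
Closest pair: T1–T3 at 0.684 km.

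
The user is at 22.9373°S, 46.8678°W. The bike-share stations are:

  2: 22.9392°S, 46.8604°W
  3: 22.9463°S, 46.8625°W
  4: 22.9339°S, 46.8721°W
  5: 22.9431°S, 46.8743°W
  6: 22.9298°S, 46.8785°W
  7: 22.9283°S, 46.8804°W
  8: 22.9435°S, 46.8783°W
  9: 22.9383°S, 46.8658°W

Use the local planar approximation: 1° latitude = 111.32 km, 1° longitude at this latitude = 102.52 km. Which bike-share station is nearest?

9

Distances from 22.9373°S, 46.8678°W:
2: √((-0.0019·111.32)² + (0.0074·102.52)²) = √(0.044736 + 0.575547) = 0.7876 km
3: √((-0.0090·111.32)² + (0.0053·102.52)²) = √(1.003764 + 0.295236) = 1.1397 km
4: √((0.0034·111.32)² + (-0.0043·102.52)²) = √(0.143253 + 0.194336) = 0.5810 km
5: √((-0.0058·111.32)² + (-0.0065·102.52)²) = √(0.416872 + 0.444062) = 0.9279 km
6: √((0.0075·111.32)² + (-0.0107·102.52)²) = √(0.697058 + 1.203330) = 1.3785 km
7: √((0.0090·111.32)² + (-0.0126·102.52)²) = √(1.003764 + 1.668623) = 1.6347 km
8: √((-0.0062·111.32)² + (-0.0105·102.52)²) = √(0.476354 + 1.158766) = 1.2787 km
9: √((-0.0010·111.32)² + (0.0020·102.52)²) = √(0.012392 + 0.042041) = 0.2333 km
Minimum: 9 at 0.2333 km.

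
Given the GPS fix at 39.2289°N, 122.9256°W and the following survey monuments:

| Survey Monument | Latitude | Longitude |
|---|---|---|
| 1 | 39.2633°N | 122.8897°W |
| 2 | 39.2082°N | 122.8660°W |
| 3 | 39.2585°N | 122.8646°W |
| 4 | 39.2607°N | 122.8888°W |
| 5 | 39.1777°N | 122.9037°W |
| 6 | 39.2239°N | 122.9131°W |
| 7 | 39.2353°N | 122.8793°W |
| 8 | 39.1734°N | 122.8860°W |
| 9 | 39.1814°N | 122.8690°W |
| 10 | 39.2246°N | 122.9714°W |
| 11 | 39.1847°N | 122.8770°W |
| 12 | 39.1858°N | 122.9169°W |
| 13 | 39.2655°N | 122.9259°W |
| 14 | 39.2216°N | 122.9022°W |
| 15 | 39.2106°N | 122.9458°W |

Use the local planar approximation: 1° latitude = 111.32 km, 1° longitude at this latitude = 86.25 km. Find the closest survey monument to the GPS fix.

6

Distances from 39.2289°N, 122.9256°W:
1: √((0.0344·111.32)² + (0.0359·86.25)²) = √(14.664366 + 9.587538) = 4.9246 km
2: √((-0.0207·111.32)² + (0.0596·86.25)²) = √(5.309909 + 26.424740) = 5.6334 km
3: √((0.0296·111.32)² + (0.0610·86.25)²) = √(10.857499 + 27.680752) = 6.2079 km
4: √((0.0318·111.32)² + (0.0368·86.25)²) = √(12.531430 + 10.074276) = 4.7545 km
5: √((-0.0512·111.32)² + (0.0219·86.25)²) = √(32.485258 + 3.567849) = 6.0044 km
6: √((-0.0050·111.32)² + (0.0125·86.25)²) = √(0.309804 + 1.162354) = 1.2133 km
7: √((0.0064·111.32)² + (0.0463·86.25)²) = √(0.507582 + 15.947044) = 4.0564 km
8: √((-0.0555·111.32)² + (0.0396·86.25)²) = √(38.170897 + 11.665640) = 7.0595 km
9: √((-0.0475·111.32)² + (0.0566·86.25)²) = √(27.959771 + 23.831483) = 7.1966 km
10: √((-0.0043·111.32)² + (-0.0458·86.25)²) = √(0.229131 + 15.604475) = 3.9791 km
11: √((-0.0442·111.32)² + (0.0486·86.25)²) = √(24.209785 + 17.570768) = 6.4638 km
12: √((-0.0431·111.32)² + (0.0087·86.25)²) = √(23.019768 + 0.563063) = 4.8562 km
13: √((0.0366·111.32)² + (-0.0003·86.25)²) = √(16.600018 + 0.000670) = 4.0744 km
14: √((-0.0073·111.32)² + (0.0234·86.25)²) = √(0.660377 + 4.073333) = 2.1757 km
15: √((-0.0183·111.32)² + (-0.0202·86.25)²) = √(4.150005 + 3.035435) = 2.6806 km
Minimum: 6 at 1.2133 km.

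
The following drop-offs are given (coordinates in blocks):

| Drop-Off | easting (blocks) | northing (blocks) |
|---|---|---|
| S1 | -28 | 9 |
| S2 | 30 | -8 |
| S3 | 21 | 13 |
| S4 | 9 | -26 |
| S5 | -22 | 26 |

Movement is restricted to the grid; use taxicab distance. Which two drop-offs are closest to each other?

S1 and S5

Pairwise distances:
S1–S5: |6| + |17| = 6 + 17 = 23 blocks
S2–S3: |-9| + |21| = 9 + 21 = 30 blocks
S2–S4: |-21| + |-18| = 21 + 18 = 39 blocks
S3–S4: |-12| + |-39| = 12 + 39 = 51 blocks
S1–S3: |49| + |4| = 49 + 4 = 53 blocks
S3–S5: |-43| + |13| = 43 + 13 = 56 blocks
S1–S4: |37| + |-35| = 37 + 35 = 72 blocks
S1–S2: |58| + |-17| = 58 + 17 = 75 blocks
S4–S5: |-31| + |52| = 31 + 52 = 83 blocks
S2–S5: |-52| + |34| = 52 + 34 = 86 blocks
Closest pair: S1–S5 at 23 blocks.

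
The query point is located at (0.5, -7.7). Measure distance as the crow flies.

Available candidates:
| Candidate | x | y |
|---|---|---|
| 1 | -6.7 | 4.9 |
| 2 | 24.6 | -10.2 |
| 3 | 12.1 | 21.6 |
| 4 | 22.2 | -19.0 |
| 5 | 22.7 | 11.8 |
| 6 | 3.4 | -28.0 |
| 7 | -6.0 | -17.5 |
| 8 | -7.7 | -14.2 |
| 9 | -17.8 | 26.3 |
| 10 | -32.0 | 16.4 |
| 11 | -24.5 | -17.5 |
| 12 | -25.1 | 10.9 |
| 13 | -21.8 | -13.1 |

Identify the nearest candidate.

Distances from (0.5, -7.7):
1: √((-7.2)² + (12.6)²) = √(51.840 + 158.760) = 14.5
2: √((24.1)² + (-2.5)²) = √(580.810 + 6.250) = 24.2
3: √((11.6)² + (29.3)²) = √(134.560 + 858.490) = 31.5
4: √((21.7)² + (-11.3)²) = √(470.890 + 127.690) = 24.5
5: √((22.2)² + (19.5)²) = √(492.840 + 380.250) = 29.5
6: √((2.9)² + (-20.3)²) = √(8.410 + 412.090) = 20.5
7: √((-6.5)² + (-9.8)²) = √(42.250 + 96.040) = 11.8
8: √((-8.2)² + (-6.5)²) = √(67.240 + 42.250) = 10.5
9: √((-18.3)² + (34.0)²) = √(334.890 + 1156.000) = 38.6
10: √((-32.5)² + (24.1)²) = √(1056.250 + 580.810) = 40.5
11: √((-25.0)² + (-9.8)²) = √(625.000 + 96.040) = 26.9
12: √((-25.6)² + (18.6)²) = √(655.360 + 345.960) = 31.6
13: √((-22.3)² + (-5.4)²) = √(497.290 + 29.160) = 22.9
Minimum: 8 at 10.5.

8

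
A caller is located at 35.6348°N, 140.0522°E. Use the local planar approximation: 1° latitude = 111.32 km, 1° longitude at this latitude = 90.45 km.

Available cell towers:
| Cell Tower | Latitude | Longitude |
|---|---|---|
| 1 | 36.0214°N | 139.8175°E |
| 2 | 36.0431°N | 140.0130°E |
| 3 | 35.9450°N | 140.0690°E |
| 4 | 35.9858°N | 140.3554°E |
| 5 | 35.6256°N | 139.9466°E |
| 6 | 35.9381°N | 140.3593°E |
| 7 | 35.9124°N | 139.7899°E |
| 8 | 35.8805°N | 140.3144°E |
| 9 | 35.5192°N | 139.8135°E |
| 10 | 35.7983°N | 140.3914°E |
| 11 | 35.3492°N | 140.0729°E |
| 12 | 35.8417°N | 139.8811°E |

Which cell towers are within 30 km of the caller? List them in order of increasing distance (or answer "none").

5, 9, 12

Distances from 35.6348°N, 140.0522°E:
1: 47.9873 km
2: 45.5900 km
3: 34.5649 km
4: 47.7370 km
5: 9.6063 km
6: 43.7211 km
7: 38.9594 km
8: 36.2014 km
9: 25.1346 km
10: 35.6731 km
11: 31.8481 km
12: 27.7486 km
Threshold 30 km: 5 (9.6063 km), 9 (25.1346 km), 12 (27.7486 km) are within range.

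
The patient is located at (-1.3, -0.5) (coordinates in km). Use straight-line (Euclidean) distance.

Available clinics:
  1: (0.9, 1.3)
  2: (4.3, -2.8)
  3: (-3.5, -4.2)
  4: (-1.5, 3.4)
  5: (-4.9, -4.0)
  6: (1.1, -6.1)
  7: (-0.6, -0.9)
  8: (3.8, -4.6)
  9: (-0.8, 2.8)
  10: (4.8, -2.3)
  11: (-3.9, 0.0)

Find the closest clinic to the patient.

Distances from (-1.3, -0.5):
1: √((2.2)² + (1.8)²) = √(4.8400 + 3.2400) = 2.84 km
2: √((5.6)² + (-2.3)²) = √(31.3600 + 5.2900) = 6.05 km
3: √((-2.2)² + (-3.7)²) = √(4.8400 + 13.6900) = 4.30 km
4: √((-0.2)² + (3.9)²) = √(0.0400 + 15.2100) = 3.91 km
5: √((-3.6)² + (-3.5)²) = √(12.9600 + 12.2500) = 5.02 km
6: √((2.4)² + (-5.6)²) = √(5.7600 + 31.3600) = 6.09 km
7: √((0.7)² + (-0.4)²) = √(0.4900 + 0.1600) = 0.81 km
8: √((5.1)² + (-4.1)²) = √(26.0100 + 16.8100) = 6.54 km
9: √((0.5)² + (3.3)²) = √(0.2500 + 10.8900) = 3.34 km
10: √((6.1)² + (-1.8)²) = √(37.2100 + 3.2400) = 6.36 km
11: √((-2.6)² + (0.5)²) = √(6.7600 + 0.2500) = 2.65 km
Minimum: 7 at 0.81 km.

7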